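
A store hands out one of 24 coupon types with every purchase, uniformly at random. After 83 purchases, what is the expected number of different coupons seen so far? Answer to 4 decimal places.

For each coupon, P(seen in 83 purchases) = 1 - (23/24)^83 = 0.97077.
By linearity of expectation, E[distinct seen] = 24·(1 - (23/24)^83) = 23.29840.

23.2984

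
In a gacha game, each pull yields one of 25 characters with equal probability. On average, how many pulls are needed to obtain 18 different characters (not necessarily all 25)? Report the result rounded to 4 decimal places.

With k distinct characters already seen, the next new one arrives after an expected 25/(25-k) pulls.
Sum over k = 0,...,17: E = 25/25 + 25/24 + 25/23 + ... + 25/9 + 25/8 = 30.57753.

30.5775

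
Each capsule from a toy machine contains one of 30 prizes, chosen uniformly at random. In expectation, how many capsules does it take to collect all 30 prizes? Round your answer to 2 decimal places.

119.85

After k distinct prizes have appeared, the next capsule gives a new one with probability (30-k)/30, so the expected wait for the (k+1)-th is 30/(30-k).
E[T] = 30/30 + 30/29 + 30/28 + ... + 30/2 + 30/1 = 30·H_{30}.
H_{30} = 3.995, so E[T] = 119.850.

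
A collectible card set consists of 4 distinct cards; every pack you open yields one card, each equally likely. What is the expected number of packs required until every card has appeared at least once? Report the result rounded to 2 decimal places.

After k distinct cards have appeared, the next pack gives a new one with probability (4-k)/4, so the expected wait for the (k+1)-th is 4/(4-k).
E[T] = 4/4 + 4/3 + 4/2 + 4/1 = 4·H_{4}.
H_{4} = 2.083, so E[T] = 8.333.

8.33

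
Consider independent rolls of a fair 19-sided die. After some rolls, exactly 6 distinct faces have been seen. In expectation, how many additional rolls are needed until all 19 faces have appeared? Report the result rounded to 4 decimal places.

60.4225

With k distinct faces already seen, the next new one takes an expected 19/(19-k) rolls.
Sum over k = 6,...,18: E = 19/13 + 19/12 + 19/11 + ... + 19/2 + 19/1 = 60.42254.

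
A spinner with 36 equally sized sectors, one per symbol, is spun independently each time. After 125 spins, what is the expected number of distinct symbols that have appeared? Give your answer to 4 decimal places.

34.9359

For each symbol, P(seen in 125 spins) = 1 - (35/36)^125 = 0.97044.
By linearity of expectation, E[distinct seen] = 36·(1 - (35/36)^125) = 34.93587.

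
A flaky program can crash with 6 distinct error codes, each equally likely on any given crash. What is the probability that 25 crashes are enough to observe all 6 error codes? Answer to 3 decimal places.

By inclusion–exclusion over which error codes are missing,
P(all seen) = Σ_{j=0}^{6} (-1)^j C(6,j)((6-j)/6)^25
= 1.0000 - 0.0629 + 0.0006 - 0.0000 + 0.0000 - 0.0000 + 0.0000
= 0.9377.

0.938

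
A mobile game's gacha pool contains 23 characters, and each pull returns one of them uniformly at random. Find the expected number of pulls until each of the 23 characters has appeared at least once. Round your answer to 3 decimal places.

85.889

The wait to go from k to k+1 distinct characters is geometric with mean 23/(23-k).
E[T] = 23/23 + 23/22 + 23/21 + ... + 23/2 + 23/1 = 23·H_{23}.
H_{23} = 3.7343, so E[T] = 85.8887.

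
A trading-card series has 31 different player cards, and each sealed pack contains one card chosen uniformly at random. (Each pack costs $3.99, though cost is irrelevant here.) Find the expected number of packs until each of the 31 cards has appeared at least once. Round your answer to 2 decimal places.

After k distinct cards have appeared, the next pack gives a new one with probability (31-k)/31, so the expected wait for the (k+1)-th is 31/(31-k).
E[T] = 31/31 + 31/30 + 31/29 + ... + 31/2 + 31/1 = 31·H_{31}.
H_{31} = 4.027, so E[T] = 124.845.

124.84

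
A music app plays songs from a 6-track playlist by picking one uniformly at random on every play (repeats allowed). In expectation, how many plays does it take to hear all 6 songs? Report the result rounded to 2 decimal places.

14.70

After k distinct songs have appeared, the next play gives a new one with probability (6-k)/6, so the expected wait for the (k+1)-th is 6/(6-k).
E[T] = 6/6 + 6/5 + 6/4 + 6/3 + 6/2 + 6/1 = 6·H_{6}.
H_{6} = 2.450, so E[T] = 14.700.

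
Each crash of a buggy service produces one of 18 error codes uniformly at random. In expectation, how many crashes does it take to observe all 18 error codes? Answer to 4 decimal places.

After k distinct error codes have appeared, the next crash gives a new one with probability (18-k)/18, so the expected wait for the (k+1)-th is 18/(18-k).
E[T] = 18/18 + 18/17 + 18/16 + ... + 18/2 + 18/1 = 18·H_{18}.
H_{18} = 3.49511, so E[T] = 62.91195.

62.9119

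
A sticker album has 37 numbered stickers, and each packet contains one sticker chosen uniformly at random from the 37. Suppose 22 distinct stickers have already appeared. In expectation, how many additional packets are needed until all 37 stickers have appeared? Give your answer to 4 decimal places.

122.7745

From k distinct to k+1 distinct takes on average 37/(37-k) packets.
Sum over k = 22,...,36: E = 37/15 + 37/14 + 37/13 + ... + 37/2 + 37/1 = 122.77447.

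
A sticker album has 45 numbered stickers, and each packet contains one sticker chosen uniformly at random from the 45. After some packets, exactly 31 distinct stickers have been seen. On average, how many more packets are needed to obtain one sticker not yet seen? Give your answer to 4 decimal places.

The number of packets until the next new sticker is geometric with success probability 14/45, so its mean is 45/14.
E = 45/14 = 3.21429.

3.2143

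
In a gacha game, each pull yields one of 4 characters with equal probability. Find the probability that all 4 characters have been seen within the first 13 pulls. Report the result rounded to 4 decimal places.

Let A_i be the event that character i is missing after 13 pulls. By inclusion–exclusion on the A_i,
P(all seen) = Σ_{j=0}^{4} (-1)^j C(4,j)((4-j)/4)^13
= 1.00000 - 0.09503 + 0.00073 - 0.00000 + 0.00000
= 0.90570.

0.9057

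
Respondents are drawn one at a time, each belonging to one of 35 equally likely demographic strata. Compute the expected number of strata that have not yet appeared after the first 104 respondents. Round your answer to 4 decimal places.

1.7171

For each stratum, P(unseen after 104) = (34/35)^104 = 0.04906.
By linearity of expectation, E[unseen] = 35·(34/35)^104 = 1.71711.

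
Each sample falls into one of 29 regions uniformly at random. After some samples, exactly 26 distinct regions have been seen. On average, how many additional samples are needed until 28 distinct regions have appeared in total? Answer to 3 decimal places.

24.167

From k distinct to k+1 distinct takes on average 29/(29-k) samples.
Sum over k = 26,...,27: E = 29/3 + 29/2 = 24.1667.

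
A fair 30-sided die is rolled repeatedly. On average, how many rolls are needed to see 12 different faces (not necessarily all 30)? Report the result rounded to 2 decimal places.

15.00

Going from k to k+1 distinct takes a geometric number of rolls with mean 30/(30-k).
Sum over k = 0,...,11: E = 30/30 + 30/29 + 30/28 + ... + 30/20 + 30/19 = 14.996.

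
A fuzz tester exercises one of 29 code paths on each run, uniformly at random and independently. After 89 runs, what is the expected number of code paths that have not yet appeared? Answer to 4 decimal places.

1.2766

For each code path, P(unseen after 89) = (28/29)^89 = 0.04402.
By linearity of expectation, E[unseen] = 29·(28/29)^89 = 1.27656.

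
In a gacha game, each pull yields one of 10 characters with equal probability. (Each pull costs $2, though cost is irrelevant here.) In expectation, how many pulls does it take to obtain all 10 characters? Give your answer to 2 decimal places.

After k distinct characters have appeared, the next pull gives a new one with probability (10-k)/10, so the expected wait for the (k+1)-th is 10/(10-k).
E[T] = 10/10 + 10/9 + 10/8 + ... + 10/2 + 10/1 = 10·H_{10}.
H_{10} = 2.929, so E[T] = 29.290.

29.29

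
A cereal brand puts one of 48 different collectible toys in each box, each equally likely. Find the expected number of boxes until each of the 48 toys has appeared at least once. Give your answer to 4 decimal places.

214.0223

After k distinct toys have appeared, the next box gives a new one with probability (48-k)/48, so the expected wait for the (k+1)-th is 48/(48-k).
E[T] = 48/48 + 48/47 + 48/46 + ... + 48/2 + 48/1 = 48·H_{48}.
H_{48} = 4.45880, so E[T] = 214.02226.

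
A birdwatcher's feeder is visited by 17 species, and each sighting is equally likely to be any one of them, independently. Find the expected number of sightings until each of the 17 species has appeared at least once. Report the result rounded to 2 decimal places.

58.47

After k distinct species have appeared, the next sighting gives a new one with probability (17-k)/17, so the expected wait for the (k+1)-th is 17/(17-k).
E[T] = 17/17 + 17/16 + 17/15 + ... + 17/2 + 17/1 = 17·H_{17}.
H_{17} = 3.440, so E[T] = 58.472.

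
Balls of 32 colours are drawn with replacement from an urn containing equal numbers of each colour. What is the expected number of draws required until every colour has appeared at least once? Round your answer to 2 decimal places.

129.87

The wait to go from k to k+1 distinct colours is geometric with mean 32/(32-k).
E[T] = 32/32 + 32/31 + 32/30 + ... + 32/2 + 32/1 = 32·H_{32}.
H_{32} = 4.058, so E[T] = 129.872.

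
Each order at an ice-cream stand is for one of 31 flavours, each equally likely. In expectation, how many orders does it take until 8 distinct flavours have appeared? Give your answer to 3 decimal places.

Going from k to k+1 distinct takes a geometric number of orders with mean 31/(31-k).
Sum over k = 0,...,7: E = 31/31 + 31/30 + 31/29 + ... + 31/25 + 31/24 = 9.0816.

9.082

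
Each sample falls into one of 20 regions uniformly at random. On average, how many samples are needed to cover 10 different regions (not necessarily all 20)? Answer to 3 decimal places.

13.375

Going from k to k+1 distinct takes a geometric number of samples with mean 20/(20-k).
Sum over k = 0,...,9: E = 20/20 + 20/19 + 20/18 + ... + 20/12 + 20/11 = 13.3754.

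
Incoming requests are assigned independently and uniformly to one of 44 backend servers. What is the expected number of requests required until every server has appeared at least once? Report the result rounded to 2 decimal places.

After k distinct servers have appeared, the next request gives a new one with probability (44-k)/44, so the expected wait for the (k+1)-th is 44/(44-k).
E[T] = 44/44 + 44/43 + 44/42 + ... + 44/2 + 44/1 = 44·H_{44}.
H_{44} = 4.373, so E[T] = 192.400.

192.40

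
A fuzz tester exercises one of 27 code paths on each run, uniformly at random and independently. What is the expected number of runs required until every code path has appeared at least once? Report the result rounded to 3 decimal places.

105.069

After k distinct code paths have appeared, the next run gives a new one with probability (27-k)/27, so the expected wait for the (k+1)-th is 27/(27-k).
E[T] = 27/27 + 27/26 + 27/25 + ... + 27/2 + 27/1 = 27·H_{27}.
H_{27} = 3.8915, so E[T] = 105.0693.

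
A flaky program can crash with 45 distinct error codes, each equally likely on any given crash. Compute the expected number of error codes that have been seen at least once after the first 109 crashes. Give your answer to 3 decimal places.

41.115

For each error code, P(seen in 109 crashes) = 1 - (44/45)^109 = 0.9137.
By linearity of expectation, E[distinct seen] = 45·(1 - (44/45)^109) = 41.1150.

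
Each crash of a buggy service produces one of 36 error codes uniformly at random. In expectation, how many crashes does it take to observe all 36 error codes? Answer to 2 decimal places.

150.28

After k distinct error codes have appeared, the next crash gives a new one with probability (36-k)/36, so the expected wait for the (k+1)-th is 36/(36-k).
E[T] = 36/36 + 36/35 + 36/34 + ... + 36/2 + 36/1 = 36·H_{36}.
H_{36} = 4.175, so E[T] = 150.284.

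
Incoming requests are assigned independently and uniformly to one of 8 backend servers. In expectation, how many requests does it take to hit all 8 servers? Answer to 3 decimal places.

The wait to go from k to k+1 distinct servers is geometric with mean 8/(8-k).
E[T] = 8/8 + 8/7 + 8/6 + ... + 8/2 + 8/1 = 8·H_{8}.
H_{8} = 2.7179, so E[T] = 21.7429.

21.743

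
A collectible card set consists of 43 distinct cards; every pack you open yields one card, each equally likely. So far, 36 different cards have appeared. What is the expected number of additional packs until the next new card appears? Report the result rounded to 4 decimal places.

6.1429

The number of packs until the next new card is geometric with success probability 7/43, so its mean is 43/7.
E = 43/7 = 6.14286.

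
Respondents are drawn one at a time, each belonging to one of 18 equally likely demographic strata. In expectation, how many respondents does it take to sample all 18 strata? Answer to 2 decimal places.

62.91

Split into phases: going from k distinct to k+1 distinct takes on average 18/(18-k) respondents.
E[T] = 18/18 + 18/17 + 18/16 + ... + 18/2 + 18/1 = 18·H_{18}.
H_{18} = 3.495, so E[T] = 62.912.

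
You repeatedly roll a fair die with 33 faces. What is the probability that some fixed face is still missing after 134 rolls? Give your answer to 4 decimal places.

0.0162

On each roll the fixed face fails to appear with probability 32/33.
P(still missing after 134) = (32/33)^134 = 0.01619.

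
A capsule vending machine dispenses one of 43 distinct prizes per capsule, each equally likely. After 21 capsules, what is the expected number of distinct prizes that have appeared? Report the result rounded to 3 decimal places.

For each prize, P(seen in 21 capsules) = 1 - (42/43)^21 = 0.3899.
By linearity of expectation, E[distinct seen] = 43·(1 - (42/43)^21) = 16.7659.

16.766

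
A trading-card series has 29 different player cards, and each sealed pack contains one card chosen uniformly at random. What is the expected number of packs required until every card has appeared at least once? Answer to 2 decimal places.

114.89

The wait to go from k to k+1 distinct cards is geometric with mean 29/(29-k).
E[T] = 29/29 + 29/28 + 29/27 + ... + 29/2 + 29/1 = 29·H_{29}.
H_{29} = 3.962, so E[T] = 114.888.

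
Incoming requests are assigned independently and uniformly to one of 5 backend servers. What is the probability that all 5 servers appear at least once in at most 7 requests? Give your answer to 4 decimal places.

0.2150

Let A_i be the event that server i is missing after 7 requests. By inclusion–exclusion on the A_i,
P(all seen) = Σ_{j=0}^{5} (-1)^j C(5,j)((5-j)/5)^7
= 1.00000 - 1.04858 + 0.27994 - 0.01638 + 0.00006 - 0.00000
= 0.21504.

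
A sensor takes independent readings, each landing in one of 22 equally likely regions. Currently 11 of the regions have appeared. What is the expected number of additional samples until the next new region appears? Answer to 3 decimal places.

2.000

Each sample yields a new region with probability (22-11)/22 = 11/22, so the wait is geometric with mean 22/11.
E = 22/11 = 2.0000.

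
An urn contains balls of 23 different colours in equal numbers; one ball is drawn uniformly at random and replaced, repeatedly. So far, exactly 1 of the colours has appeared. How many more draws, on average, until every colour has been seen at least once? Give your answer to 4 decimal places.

The wait to go from k to k+1 distinct colours is geometric with mean 23/(23-k).
Sum over k = 1,...,22: E = 23/22 + 23/21 + 23/20 + ... + 23/2 + 23/1 = 84.88870.

84.8887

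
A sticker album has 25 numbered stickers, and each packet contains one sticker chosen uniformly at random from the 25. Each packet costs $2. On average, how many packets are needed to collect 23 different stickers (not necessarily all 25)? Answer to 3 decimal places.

57.899

With k distinct stickers already seen, the next new one arrives after an expected 25/(25-k) packets.
Sum over k = 0,...,22: E = 25/25 + 25/24 + 25/23 + ... + 25/4 + 25/3 = 57.8990.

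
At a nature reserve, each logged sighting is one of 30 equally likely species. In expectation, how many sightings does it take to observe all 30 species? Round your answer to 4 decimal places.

119.8496

Split into phases: going from k distinct to k+1 distinct takes on average 30/(30-k) sightings.
E[T] = 30/30 + 30/29 + 30/28 + ... + 30/2 + 30/1 = 30·H_{30}.
H_{30} = 3.99499, so E[T] = 119.84961.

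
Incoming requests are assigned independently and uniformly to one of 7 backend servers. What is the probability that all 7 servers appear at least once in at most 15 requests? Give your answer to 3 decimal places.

0.434

By inclusion–exclusion over which servers are missing,
P(all seen) = Σ_{j=0}^{7} (-1)^j C(7,j)((7-j)/7)^15
= 1.0000 - 0.6933 + 0.1350 - 0.0079 + 0.0001 - 0.0000 + 0.0000 - 0.0000
= 0.4339.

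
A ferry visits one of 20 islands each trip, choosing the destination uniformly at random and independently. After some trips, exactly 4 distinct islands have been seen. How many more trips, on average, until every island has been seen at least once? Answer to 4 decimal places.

With k distinct islands already seen, the next new one takes an expected 20/(20-k) trips.
Sum over k = 4,...,19: E = 20/16 + 20/15 + 20/14 + ... + 20/2 + 20/1 = 67.61458.

67.6146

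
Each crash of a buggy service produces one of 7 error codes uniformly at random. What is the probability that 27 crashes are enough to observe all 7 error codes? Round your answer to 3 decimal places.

By inclusion–exclusion over which error codes are missing,
P(all seen) = Σ_{j=0}^{7} (-1)^j C(7,j)((7-j)/7)^27
= 1.0000 - 0.1090 + 0.0024 - 0.0000 + 0.0000 - 0.0000 + 0.0000 - 0.0000
= 0.8933.

0.893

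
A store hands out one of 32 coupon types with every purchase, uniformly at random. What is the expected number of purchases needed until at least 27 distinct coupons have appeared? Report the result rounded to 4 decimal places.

Going from k to k+1 distinct takes a geometric number of purchases with mean 32/(32-k).
Sum over k = 0,...,26: E = 32/32 + 32/31 + 32/30 + ... + 32/7 + 32/6 = 56.80518.

56.8052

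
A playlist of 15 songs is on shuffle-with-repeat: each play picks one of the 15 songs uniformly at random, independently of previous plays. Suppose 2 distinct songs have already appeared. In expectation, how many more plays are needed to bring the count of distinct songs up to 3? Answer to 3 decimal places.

1.154

The wait to go from k to k+1 distinct songs is geometric with mean 15/(15-k).
Only the k = 2 term is needed: E = 15/13 = 1.1538.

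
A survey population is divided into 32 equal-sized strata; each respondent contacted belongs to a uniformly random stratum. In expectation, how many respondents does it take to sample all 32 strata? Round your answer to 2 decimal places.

129.87

The wait to go from k to k+1 distinct strata is geometric with mean 32/(32-k).
E[T] = 32/32 + 32/31 + 32/30 + ... + 32/2 + 32/1 = 32·H_{32}.
H_{32} = 4.058, so E[T] = 129.872.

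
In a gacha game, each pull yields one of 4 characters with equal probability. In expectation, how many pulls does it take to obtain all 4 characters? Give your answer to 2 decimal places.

8.33

The wait to go from k to k+1 distinct characters is geometric with mean 4/(4-k).
E[T] = 4/4 + 4/3 + 4/2 + 4/1 = 4·H_{4}.
H_{4} = 2.083, so E[T] = 8.333.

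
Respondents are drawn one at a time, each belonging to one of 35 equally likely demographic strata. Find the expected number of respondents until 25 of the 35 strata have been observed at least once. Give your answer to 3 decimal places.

With k distinct strata already seen, the next new one arrives after an expected 35/(35-k) respondents.
Sum over k = 0,...,24: E = 35/35 + 35/34 + 35/33 + ... + 35/12 + 35/11 = 42.6235.

42.623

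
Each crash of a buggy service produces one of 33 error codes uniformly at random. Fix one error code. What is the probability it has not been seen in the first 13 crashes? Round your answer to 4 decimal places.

On each crash the fixed error code fails to appear with probability 32/33.
P(still missing after 13) = (32/33)^13 = 0.67030.

0.6703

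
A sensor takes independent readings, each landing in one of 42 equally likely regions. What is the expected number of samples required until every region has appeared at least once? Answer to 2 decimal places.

The wait to go from k to k+1 distinct regions is geometric with mean 42/(42-k).
E[T] = 42/42 + 42/41 + 42/40 + ... + 42/2 + 42/1 = 42·H_{42}.
H_{42} = 4.327, so E[T] = 181.723.

181.72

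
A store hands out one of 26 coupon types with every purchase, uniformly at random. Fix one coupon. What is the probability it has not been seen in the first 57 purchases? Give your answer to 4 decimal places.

Each purchase misses the fixed coupon with probability (26-1)/26 = 25/26, independently.
P(still missing after 57) = (25/26)^57 = 0.10693.

0.1069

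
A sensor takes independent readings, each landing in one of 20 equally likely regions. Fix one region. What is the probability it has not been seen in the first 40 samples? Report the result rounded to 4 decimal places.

0.1285

Each sample misses the fixed region with probability (20-1)/20 = 19/20, independently.
P(still missing after 40) = (19/20)^40 = 0.12851.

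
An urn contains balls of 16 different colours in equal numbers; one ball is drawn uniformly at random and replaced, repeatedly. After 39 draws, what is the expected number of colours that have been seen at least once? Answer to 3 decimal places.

14.709

For each colour, P(seen in 39 draws) = 1 - (15/16)^39 = 0.9193.
By linearity of expectation, E[distinct seen] = 16·(1 - (15/16)^39) = 14.7088.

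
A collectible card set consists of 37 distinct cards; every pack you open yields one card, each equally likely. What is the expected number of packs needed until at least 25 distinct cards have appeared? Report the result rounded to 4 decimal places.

With k distinct cards already seen, the next new one arrives after an expected 37/(37-k) packs.
Sum over k = 0,...,24: E = 37/37 + 37/36 + 37/35 + ... + 37/14 + 37/13 = 40.63990.

40.6399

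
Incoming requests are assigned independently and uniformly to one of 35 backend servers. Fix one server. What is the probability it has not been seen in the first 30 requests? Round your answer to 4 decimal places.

Each request misses the fixed server with probability (35-1)/35 = 34/35, independently.
P(still missing after 30) = (34/35)^30 = 0.41911.

0.4191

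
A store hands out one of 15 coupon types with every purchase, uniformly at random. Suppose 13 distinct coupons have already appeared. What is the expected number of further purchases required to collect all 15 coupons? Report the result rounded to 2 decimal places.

22.50

From k distinct to k+1 distinct takes on average 15/(15-k) purchases.
Sum over k = 13,...,14: E = 15/2 + 15/1 = 22.500.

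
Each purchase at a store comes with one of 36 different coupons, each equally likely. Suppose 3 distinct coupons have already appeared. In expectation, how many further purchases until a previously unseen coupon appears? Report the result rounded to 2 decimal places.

The number of purchases until the next new coupon is geometric with success probability 33/36, so its mean is 36/33.
E = 36/33 = 1.091.

1.09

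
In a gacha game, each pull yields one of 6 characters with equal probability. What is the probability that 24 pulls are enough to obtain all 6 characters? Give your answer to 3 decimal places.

0.925

By inclusion–exclusion over which characters are missing,
P(all seen) = Σ_{j=0}^{6} (-1)^j C(6,j)((6-j)/6)^24
= 1.0000 - 0.0755 + 0.0009 - 0.0000 + 0.0000 - 0.0000 + 0.0000
= 0.9254.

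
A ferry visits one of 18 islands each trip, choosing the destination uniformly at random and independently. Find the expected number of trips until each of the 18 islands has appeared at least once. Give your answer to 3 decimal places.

The wait to go from k to k+1 distinct islands is geometric with mean 18/(18-k).
E[T] = 18/18 + 18/17 + 18/16 + ... + 18/2 + 18/1 = 18·H_{18}.
H_{18} = 3.4951, so E[T] = 62.9119.

62.912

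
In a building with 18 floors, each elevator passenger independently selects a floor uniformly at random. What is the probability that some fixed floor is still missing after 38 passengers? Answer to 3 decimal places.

0.114

On each passenger the fixed floor fails to appear with probability 17/18.
P(still missing after 38) = (17/18)^38 = 0.1139.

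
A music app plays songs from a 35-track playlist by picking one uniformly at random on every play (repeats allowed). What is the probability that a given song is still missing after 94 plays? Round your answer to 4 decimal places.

0.0656

Each play misses the fixed song with probability (35-1)/35 = 34/35, independently.
P(still missing after 94) = (34/35)^94 = 0.06556.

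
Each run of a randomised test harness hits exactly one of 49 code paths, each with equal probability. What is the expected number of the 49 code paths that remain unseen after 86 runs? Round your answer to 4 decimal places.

8.3192

For each code path, P(unseen after 86) = (48/49)^86 = 0.16978.
By linearity of expectation, E[unseen] = 49·(48/49)^86 = 8.31916.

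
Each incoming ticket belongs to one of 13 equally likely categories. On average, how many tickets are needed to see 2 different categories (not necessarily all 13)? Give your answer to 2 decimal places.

2.08

Going from k to k+1 distinct takes a geometric number of tickets with mean 13/(13-k).
Sum over k = 0,...,1: E = 13/13 + 13/12 = 2.083.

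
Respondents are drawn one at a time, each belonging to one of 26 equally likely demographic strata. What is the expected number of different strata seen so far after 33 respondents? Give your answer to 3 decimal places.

For each stratum, P(seen in 33 respondents) = 1 - (25/26)^33 = 0.7259.
By linearity of expectation, E[distinct seen] = 26·(1 - (25/26)^33) = 18.8736.

18.874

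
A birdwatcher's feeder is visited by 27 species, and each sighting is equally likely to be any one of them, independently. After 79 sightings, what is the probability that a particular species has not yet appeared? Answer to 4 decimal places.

0.0507

On each sighting the fixed species fails to appear with probability 26/27.
P(still missing after 79) = (26/27)^79 = 0.05072.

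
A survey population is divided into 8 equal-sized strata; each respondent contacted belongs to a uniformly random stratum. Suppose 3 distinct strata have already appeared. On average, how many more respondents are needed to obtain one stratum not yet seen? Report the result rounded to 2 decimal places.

1.60

The number of respondents until the next new stratum is geometric with success probability 5/8, so its mean is 8/5.
E = 8/5 = 1.600.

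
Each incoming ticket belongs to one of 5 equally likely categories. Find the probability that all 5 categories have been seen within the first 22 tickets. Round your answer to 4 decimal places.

0.9632

By inclusion–exclusion over which categories are missing,
P(all seen) = Σ_{j=0}^{5} (-1)^j C(5,j)((5-j)/5)^22
= 1.00000 - 0.03689 + 0.00013 - 0.00000 + 0.00000 - 0.00000
= 0.96324.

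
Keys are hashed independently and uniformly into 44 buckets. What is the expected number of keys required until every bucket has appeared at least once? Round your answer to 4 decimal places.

The wait to go from k to k+1 distinct buckets is geometric with mean 44/(44-k).
E[T] = 44/44 + 44/43 + 44/42 + ... + 44/2 + 44/1 = 44·H_{44}.
H_{44} = 4.37273, so E[T] = 192.39994.

192.3999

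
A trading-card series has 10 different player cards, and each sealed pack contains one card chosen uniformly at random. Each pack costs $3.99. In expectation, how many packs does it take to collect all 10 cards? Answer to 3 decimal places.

29.290

After k distinct cards have appeared, the next pack gives a new one with probability (10-k)/10, so the expected wait for the (k+1)-th is 10/(10-k).
E[T] = 10/10 + 10/9 + 10/8 + ... + 10/2 + 10/1 = 10·H_{10}.
H_{10} = 2.9290, so E[T] = 29.2897.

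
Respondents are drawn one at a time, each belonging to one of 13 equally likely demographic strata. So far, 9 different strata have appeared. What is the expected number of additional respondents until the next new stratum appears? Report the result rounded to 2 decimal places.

3.25

The number of respondents until the next new stratum is geometric with success probability 4/13, so its mean is 13/4.
E = 13/4 = 3.250.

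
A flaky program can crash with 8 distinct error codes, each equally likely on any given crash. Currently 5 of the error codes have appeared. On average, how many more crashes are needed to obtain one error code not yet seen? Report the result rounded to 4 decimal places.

Each crash yields a new error code with probability (8-5)/8 = 3/8, so the wait is geometric with mean 8/3.
E = 8/3 = 2.66667.

2.6667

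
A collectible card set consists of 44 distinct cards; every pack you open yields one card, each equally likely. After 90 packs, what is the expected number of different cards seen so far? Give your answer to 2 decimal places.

For each card, P(seen in 90 packs) = 1 - (43/44)^90 = 0.874.
By linearity of expectation, E[distinct seen] = 44·(1 - (43/44)^90) = 38.443.

38.44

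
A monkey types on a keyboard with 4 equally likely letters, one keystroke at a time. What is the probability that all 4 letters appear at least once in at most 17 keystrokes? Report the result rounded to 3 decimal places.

Let A_i be the event that letter i is missing after 17 keystrokes. By inclusion–exclusion on the A_i,
P(all seen) = Σ_{j=0}^{4} (-1)^j C(4,j)((4-j)/4)^17
= 1.0000 - 0.0301 + 0.0000 - 0.0000 + 0.0000
= 0.9700.

0.970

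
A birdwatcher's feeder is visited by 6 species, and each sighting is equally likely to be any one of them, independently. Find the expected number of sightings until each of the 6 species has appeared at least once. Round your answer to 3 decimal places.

After k distinct species have appeared, the next sighting gives a new one with probability (6-k)/6, so the expected wait for the (k+1)-th is 6/(6-k).
E[T] = 6/6 + 6/5 + 6/4 + 6/3 + 6/2 + 6/1 = 6·H_{6}.
H_{6} = 2.4500, so E[T] = 14.7000.

14.700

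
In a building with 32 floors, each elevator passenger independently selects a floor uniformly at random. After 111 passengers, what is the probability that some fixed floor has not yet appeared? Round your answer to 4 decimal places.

0.0295

On each passenger the fixed floor fails to appear with probability 31/32.
P(still missing after 111) = (31/32)^111 = 0.02948.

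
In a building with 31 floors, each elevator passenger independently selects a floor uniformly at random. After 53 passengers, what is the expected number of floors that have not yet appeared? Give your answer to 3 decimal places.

For each floor, P(unseen after 53) = (30/31)^53 = 0.1759.
By linearity of expectation, E[unseen] = 31·(30/31)^53 = 5.4528.

5.453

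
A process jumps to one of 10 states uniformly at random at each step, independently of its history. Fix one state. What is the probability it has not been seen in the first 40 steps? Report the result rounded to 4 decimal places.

Each step misses the fixed state with probability (10-1)/10 = 9/10, independently.
P(still missing after 40) = (9/10)^40 = 0.01478.

0.0148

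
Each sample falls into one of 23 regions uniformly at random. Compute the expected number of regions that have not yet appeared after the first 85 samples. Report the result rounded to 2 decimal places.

0.53

For each region, P(unseen after 85) = (22/23)^85 = 0.023.
By linearity of expectation, E[unseen] = 23·(22/23)^85 = 0.526.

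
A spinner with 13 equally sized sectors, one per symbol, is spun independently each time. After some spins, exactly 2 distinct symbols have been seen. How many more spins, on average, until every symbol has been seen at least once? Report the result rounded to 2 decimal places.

39.26

The wait to go from k to k+1 distinct symbols is geometric with mean 13/(13-k).
Sum over k = 2,...,12: E = 13/11 + 13/10 + 13/9 + ... + 13/2 + 13/1 = 39.258.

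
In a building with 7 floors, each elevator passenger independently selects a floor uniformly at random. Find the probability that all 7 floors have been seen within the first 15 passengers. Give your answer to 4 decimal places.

0.4339

By inclusion–exclusion over which floors are missing,
P(all seen) = Σ_{j=0}^{7} (-1)^j C(7,j)((7-j)/7)^15
= 1.00000 - 0.69326 + 0.13499 - 0.00792 + 0.00011 - 0.00000 + 0.00000 - 0.00000
= 0.43392.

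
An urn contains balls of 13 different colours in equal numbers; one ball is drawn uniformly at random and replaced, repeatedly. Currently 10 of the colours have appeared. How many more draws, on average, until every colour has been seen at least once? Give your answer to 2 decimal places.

23.83

From k distinct to k+1 distinct takes on average 13/(13-k) draws.
Sum over k = 10,...,12: E = 13/3 + 13/2 + 13/1 = 23.833.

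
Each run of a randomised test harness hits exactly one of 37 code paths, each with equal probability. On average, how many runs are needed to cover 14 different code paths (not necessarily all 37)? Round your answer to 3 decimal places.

Going from k to k+1 distinct takes a geometric number of runs with mean 37/(37-k).
Sum over k = 0,...,13: E = 37/37 + 37/36 + 37/35 + ... + 37/25 + 37/24 = 17.2899.

17.290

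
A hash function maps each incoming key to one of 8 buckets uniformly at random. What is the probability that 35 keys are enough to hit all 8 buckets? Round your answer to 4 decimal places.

Let A_i be the event that bucket i is missing after 35 keys. By inclusion–exclusion on the A_i,
P(all seen) = Σ_{j=0}^{8} (-1)^j C(8,j)((8-j)/8)^35
= 1.00000 - 0.07471 + 0.00119 - 0.00000 + 0.00000 - 0.00000 + 0.00000 - 0.00000 + 0.00000
= 0.92647.

0.9265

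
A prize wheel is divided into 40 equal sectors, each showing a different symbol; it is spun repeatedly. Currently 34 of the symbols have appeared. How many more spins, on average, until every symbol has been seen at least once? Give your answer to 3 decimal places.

With k distinct symbols already seen, the next new one takes an expected 40/(40-k) spins.
Sum over k = 34,...,39: E = 40/6 + 40/5 + 40/4 + 40/3 + 40/2 + 40/1 = 98.0000.

98.000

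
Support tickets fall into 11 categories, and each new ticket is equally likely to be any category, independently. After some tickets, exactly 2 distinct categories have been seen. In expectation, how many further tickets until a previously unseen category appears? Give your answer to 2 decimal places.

Each ticket yields a new category with probability (11-2)/11 = 9/11, so the wait is geometric with mean 11/9.
E = 11/9 = 1.222.

1.22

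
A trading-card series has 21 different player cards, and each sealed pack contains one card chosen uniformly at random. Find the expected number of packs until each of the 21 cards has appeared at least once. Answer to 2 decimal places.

76.55

The wait to go from k to k+1 distinct cards is geometric with mean 21/(21-k).
E[T] = 21/21 + 21/20 + 21/19 + ... + 21/2 + 21/1 = 21·H_{21}.
H_{21} = 3.645, so E[T] = 76.553.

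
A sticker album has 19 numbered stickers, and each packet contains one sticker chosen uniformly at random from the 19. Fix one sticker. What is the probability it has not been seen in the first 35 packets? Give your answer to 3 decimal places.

0.151

Each packet misses the fixed sticker with probability (19-1)/19 = 18/19, independently.
P(still missing after 35) = (18/19)^35 = 0.1507.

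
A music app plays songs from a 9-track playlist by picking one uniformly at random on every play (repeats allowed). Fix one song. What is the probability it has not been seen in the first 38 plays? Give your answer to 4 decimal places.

Each play misses the fixed song with probability (9-1)/9 = 8/9, independently.
P(still missing after 38) = (8/9)^38 = 0.01138.

0.0114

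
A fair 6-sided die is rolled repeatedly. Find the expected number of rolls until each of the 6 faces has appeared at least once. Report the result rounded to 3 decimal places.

14.700

Split into phases: going from k distinct to k+1 distinct takes on average 6/(6-k) rolls.
E[T] = 6/6 + 6/5 + 6/4 + 6/3 + 6/2 + 6/1 = 6·H_{6}.
H_{6} = 2.4500, so E[T] = 14.7000.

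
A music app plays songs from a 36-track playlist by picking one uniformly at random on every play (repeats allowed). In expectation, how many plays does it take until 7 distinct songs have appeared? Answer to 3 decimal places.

Going from k to k+1 distinct takes a geometric number of plays with mean 36/(36-k).
Sum over k = 0,...,6: E = 36/36 + 36/35 + 36/34 + ... + 36/31 + 36/30 = 7.6646.

7.665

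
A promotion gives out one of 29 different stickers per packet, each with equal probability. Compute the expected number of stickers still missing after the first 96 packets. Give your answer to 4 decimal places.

0.9985

For each sticker, P(unseen after 96) = (28/29)^96 = 0.03443.
By linearity of expectation, E[unseen] = 29·(28/29)^96 = 0.99853.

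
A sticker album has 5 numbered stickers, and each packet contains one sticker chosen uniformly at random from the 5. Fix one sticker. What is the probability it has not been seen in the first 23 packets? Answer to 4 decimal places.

Each packet misses the fixed sticker with probability (5-1)/5 = 4/5, independently.
P(still missing after 23) = (4/5)^23 = 0.00590.

0.0059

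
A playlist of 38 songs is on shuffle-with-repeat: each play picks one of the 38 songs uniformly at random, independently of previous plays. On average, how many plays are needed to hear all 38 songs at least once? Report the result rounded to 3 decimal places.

Split into phases: going from k distinct to k+1 distinct takes on average 38/(38-k) plays.
E[T] = 38/38 + 38/37 + 38/36 + ... + 38/2 + 38/1 = 38·H_{38}.
H_{38} = 4.2279, so E[T] = 160.6603.

160.660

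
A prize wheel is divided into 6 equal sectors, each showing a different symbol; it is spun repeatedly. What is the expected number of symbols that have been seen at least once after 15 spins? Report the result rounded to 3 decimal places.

For each symbol, P(seen in 15 spins) = 1 - (5/6)^15 = 0.9351.
By linearity of expectation, E[distinct seen] = 6·(1 - (5/6)^15) = 5.6106.

5.611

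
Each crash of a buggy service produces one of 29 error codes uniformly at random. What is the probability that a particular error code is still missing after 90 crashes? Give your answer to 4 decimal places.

On each crash the fixed error code fails to appear with probability 28/29.
P(still missing after 90) = (28/29)^90 = 0.04250.

0.0425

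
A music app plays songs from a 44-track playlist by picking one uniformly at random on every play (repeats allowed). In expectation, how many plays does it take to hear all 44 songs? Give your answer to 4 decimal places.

The wait to go from k to k+1 distinct songs is geometric with mean 44/(44-k).
E[T] = 44/44 + 44/43 + 44/42 + ... + 44/2 + 44/1 = 44·H_{44}.
H_{44} = 4.37273, so E[T] = 192.39994.

192.3999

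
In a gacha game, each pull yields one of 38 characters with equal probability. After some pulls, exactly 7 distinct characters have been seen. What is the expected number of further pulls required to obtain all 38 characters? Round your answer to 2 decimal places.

From k distinct to k+1 distinct takes on average 38/(38-k) pulls.
Sum over k = 7,...,37: E = 38/31 + 38/30 + 38/29 + ... + 38/2 + 38/1 = 153.035.

153.04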